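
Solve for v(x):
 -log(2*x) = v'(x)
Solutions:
 v(x) = C1 - x*log(x) - x*log(2) + x


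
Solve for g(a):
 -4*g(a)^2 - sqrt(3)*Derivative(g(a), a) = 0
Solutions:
 g(a) = 3/(C1 + 4*sqrt(3)*a)


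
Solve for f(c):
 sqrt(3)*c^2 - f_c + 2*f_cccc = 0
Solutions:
 f(c) = C1 + C4*exp(2^(2/3)*c/2) + sqrt(3)*c^3/3 + (C2*sin(2^(2/3)*sqrt(3)*c/4) + C3*cos(2^(2/3)*sqrt(3)*c/4))*exp(-2^(2/3)*c/4)


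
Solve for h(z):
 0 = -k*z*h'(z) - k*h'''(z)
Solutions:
 h(z) = C1 + Integral(C2*airyai(-z) + C3*airybi(-z), z)


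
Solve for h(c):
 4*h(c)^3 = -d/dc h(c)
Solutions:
 h(c) = -sqrt(2)*sqrt(-1/(C1 - 4*c))/2
 h(c) = sqrt(2)*sqrt(-1/(C1 - 4*c))/2


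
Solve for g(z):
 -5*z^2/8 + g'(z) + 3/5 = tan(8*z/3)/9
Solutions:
 g(z) = C1 + 5*z^3/24 - 3*z/5 - log(cos(8*z/3))/24


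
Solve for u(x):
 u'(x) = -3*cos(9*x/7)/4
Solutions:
 u(x) = C1 - 7*sin(9*x/7)/12


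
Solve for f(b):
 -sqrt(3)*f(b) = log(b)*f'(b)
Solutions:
 f(b) = C1*exp(-sqrt(3)*li(b))


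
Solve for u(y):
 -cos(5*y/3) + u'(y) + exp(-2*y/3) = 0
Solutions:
 u(y) = C1 + 3*sin(5*y/3)/5 + 3*exp(-2*y/3)/2


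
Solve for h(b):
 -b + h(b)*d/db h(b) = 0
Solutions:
 h(b) = -sqrt(C1 + b^2)
 h(b) = sqrt(C1 + b^2)


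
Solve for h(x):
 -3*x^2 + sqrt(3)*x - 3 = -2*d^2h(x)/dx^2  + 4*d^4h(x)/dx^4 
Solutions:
 h(x) = C1 + C2*x + C3*exp(-sqrt(2)*x/2) + C4*exp(sqrt(2)*x/2) + x^4/8 - sqrt(3)*x^3/12 + 15*x^2/4


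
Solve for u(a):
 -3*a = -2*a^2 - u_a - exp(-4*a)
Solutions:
 u(a) = C1 - 2*a^3/3 + 3*a^2/2 + exp(-4*a)/4


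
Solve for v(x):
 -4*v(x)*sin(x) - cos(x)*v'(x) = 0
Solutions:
 v(x) = C1*cos(x)^4


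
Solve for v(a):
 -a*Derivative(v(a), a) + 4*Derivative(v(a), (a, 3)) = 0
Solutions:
 v(a) = C1 + Integral(C2*airyai(2^(1/3)*a/2) + C3*airybi(2^(1/3)*a/2), a)


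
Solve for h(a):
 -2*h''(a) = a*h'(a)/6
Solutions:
 h(a) = C1 + C2*erf(sqrt(6)*a/12)


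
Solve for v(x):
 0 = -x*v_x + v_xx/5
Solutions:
 v(x) = C1 + C2*erfi(sqrt(10)*x/2)


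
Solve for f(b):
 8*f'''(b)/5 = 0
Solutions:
 f(b) = C1 + C2*b + C3*b^2


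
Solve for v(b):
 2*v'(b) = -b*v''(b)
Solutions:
 v(b) = C1 + C2/b


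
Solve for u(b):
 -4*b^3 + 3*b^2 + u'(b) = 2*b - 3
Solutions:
 u(b) = C1 + b^4 - b^3 + b^2 - 3*b


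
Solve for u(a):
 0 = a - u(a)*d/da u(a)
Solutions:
 u(a) = -sqrt(C1 + a^2)
 u(a) = sqrt(C1 + a^2)


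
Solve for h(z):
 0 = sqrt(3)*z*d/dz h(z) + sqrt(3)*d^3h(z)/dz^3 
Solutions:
 h(z) = C1 + Integral(C2*airyai(-z) + C3*airybi(-z), z)


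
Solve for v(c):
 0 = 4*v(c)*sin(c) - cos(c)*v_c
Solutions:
 v(c) = C1/cos(c)^4


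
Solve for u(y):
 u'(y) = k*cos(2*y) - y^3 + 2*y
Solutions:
 u(y) = C1 + k*sin(2*y)/2 - y^4/4 + y^2


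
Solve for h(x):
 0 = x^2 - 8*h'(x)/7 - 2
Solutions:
 h(x) = C1 + 7*x^3/24 - 7*x/4


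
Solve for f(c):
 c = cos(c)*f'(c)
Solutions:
 f(c) = C1 + Integral(c/cos(c), c)


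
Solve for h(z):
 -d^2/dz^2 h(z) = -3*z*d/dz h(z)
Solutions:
 h(z) = C1 + C2*erfi(sqrt(6)*z/2)


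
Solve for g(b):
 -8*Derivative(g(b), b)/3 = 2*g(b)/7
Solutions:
 g(b) = C1*exp(-3*b/28)


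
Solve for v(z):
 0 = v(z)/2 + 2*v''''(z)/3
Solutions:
 v(z) = (C1*sin(3^(1/4)*z/2) + C2*cos(3^(1/4)*z/2))*exp(-3^(1/4)*z/2) + (C3*sin(3^(1/4)*z/2) + C4*cos(3^(1/4)*z/2))*exp(3^(1/4)*z/2)


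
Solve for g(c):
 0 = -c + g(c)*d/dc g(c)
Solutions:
 g(c) = -sqrt(C1 + c^2)
 g(c) = sqrt(C1 + c^2)


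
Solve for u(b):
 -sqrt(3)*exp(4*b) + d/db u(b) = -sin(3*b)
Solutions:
 u(b) = C1 + sqrt(3)*exp(4*b)/4 + cos(3*b)/3


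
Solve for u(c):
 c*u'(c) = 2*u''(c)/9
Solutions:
 u(c) = C1 + C2*erfi(3*c/2)


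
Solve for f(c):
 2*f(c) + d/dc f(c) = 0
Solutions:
 f(c) = C1*exp(-2*c)


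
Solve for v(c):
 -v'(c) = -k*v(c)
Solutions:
 v(c) = C1*exp(c*k)


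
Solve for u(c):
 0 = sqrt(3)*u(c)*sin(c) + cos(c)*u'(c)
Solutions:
 u(c) = C1*cos(c)^(sqrt(3))


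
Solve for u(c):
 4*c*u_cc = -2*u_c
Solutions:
 u(c) = C1 + C2*sqrt(c)


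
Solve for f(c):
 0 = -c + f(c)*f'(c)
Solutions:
 f(c) = -sqrt(C1 + c^2)
 f(c) = sqrt(C1 + c^2)


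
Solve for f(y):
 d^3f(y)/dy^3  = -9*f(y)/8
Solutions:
 f(y) = C3*exp(-3^(2/3)*y/2) + (C1*sin(3*3^(1/6)*y/4) + C2*cos(3*3^(1/6)*y/4))*exp(3^(2/3)*y/4)


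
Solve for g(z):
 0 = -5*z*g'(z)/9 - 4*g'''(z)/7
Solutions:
 g(z) = C1 + Integral(C2*airyai(-210^(1/3)*z/6) + C3*airybi(-210^(1/3)*z/6), z)


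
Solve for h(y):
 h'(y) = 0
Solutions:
 h(y) = C1


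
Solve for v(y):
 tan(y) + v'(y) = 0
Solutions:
 v(y) = C1 + log(cos(y))


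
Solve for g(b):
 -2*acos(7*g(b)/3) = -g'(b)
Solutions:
 Integral(1/acos(7*_y/3), (_y, g(b))) = C1 + 2*b


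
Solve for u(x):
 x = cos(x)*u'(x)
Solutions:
 u(x) = C1 + Integral(x/cos(x), x)


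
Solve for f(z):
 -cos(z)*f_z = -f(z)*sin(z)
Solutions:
 f(z) = C1/cos(z)


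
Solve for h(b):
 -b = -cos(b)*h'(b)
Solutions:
 h(b) = C1 + Integral(b/cos(b), b)


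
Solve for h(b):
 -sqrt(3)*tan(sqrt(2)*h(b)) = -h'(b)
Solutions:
 h(b) = sqrt(2)*(pi - asin(C1*exp(sqrt(6)*b)))/2
 h(b) = sqrt(2)*asin(C1*exp(sqrt(6)*b))/2


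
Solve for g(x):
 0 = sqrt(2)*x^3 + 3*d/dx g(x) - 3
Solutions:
 g(x) = C1 - sqrt(2)*x^4/12 + x


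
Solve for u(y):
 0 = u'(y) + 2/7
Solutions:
 u(y) = C1 - 2*y/7


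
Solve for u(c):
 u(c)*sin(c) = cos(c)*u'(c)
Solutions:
 u(c) = C1/cos(c)


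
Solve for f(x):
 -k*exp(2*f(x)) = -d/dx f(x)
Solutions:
 f(x) = log(-sqrt(-1/(C1 + k*x))) - log(2)/2
 f(x) = log(-1/(C1 + k*x))/2 - log(2)/2


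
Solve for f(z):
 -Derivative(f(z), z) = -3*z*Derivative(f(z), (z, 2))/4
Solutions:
 f(z) = C1 + C2*z^(7/3)


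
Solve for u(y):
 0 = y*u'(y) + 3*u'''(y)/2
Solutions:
 u(y) = C1 + Integral(C2*airyai(-2^(1/3)*3^(2/3)*y/3) + C3*airybi(-2^(1/3)*3^(2/3)*y/3), y)


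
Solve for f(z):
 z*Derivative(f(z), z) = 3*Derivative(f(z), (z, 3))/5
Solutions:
 f(z) = C1 + Integral(C2*airyai(3^(2/3)*5^(1/3)*z/3) + C3*airybi(3^(2/3)*5^(1/3)*z/3), z)


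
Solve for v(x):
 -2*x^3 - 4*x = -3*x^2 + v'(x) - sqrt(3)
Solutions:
 v(x) = C1 - x^4/2 + x^3 - 2*x^2 + sqrt(3)*x


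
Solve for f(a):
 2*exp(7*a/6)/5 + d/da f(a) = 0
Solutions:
 f(a) = C1 - 12*exp(7*a/6)/35


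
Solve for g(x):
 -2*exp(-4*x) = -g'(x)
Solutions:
 g(x) = C1 - exp(-4*x)/2


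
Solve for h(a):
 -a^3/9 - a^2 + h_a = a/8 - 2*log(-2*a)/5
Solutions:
 h(a) = C1 + a^4/36 + a^3/3 + a^2/16 - 2*a*log(-a)/5 + 2*a*(1 - log(2))/5


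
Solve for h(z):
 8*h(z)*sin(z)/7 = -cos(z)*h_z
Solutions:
 h(z) = C1*cos(z)^(8/7)


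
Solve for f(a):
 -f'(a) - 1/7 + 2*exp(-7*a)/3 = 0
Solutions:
 f(a) = C1 - a/7 - 2*exp(-7*a)/21


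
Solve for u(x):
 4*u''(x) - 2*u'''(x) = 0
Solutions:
 u(x) = C1 + C2*x + C3*exp(2*x)


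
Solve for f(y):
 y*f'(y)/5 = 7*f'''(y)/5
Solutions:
 f(y) = C1 + Integral(C2*airyai(7^(2/3)*y/7) + C3*airybi(7^(2/3)*y/7), y)


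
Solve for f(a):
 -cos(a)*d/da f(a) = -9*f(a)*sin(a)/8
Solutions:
 f(a) = C1/cos(a)^(9/8)


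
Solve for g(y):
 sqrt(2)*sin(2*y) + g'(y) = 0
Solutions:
 g(y) = C1 + sqrt(2)*cos(2*y)/2


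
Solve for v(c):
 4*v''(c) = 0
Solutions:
 v(c) = C1 + C2*c


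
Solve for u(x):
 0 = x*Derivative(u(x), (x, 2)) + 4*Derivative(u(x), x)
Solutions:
 u(x) = C1 + C2/x^3


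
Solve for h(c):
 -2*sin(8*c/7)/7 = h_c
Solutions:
 h(c) = C1 + cos(8*c/7)/4


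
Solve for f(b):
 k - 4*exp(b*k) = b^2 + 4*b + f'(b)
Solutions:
 f(b) = C1 - b^3/3 - 2*b^2 + b*k - 4*exp(b*k)/k


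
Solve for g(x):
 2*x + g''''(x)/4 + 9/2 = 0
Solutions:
 g(x) = C1 + C2*x + C3*x^2 + C4*x^3 - x^5/15 - 3*x^4/4


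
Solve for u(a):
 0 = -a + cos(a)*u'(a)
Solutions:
 u(a) = C1 + Integral(a/cos(a), a)


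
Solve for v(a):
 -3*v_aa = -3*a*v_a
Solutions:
 v(a) = C1 + C2*erfi(sqrt(2)*a/2)


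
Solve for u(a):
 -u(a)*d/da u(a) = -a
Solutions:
 u(a) = -sqrt(C1 + a^2)
 u(a) = sqrt(C1 + a^2)


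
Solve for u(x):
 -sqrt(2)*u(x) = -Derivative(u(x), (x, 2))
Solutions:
 u(x) = C1*exp(-2^(1/4)*x) + C2*exp(2^(1/4)*x)


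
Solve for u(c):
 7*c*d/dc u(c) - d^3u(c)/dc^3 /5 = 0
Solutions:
 u(c) = C1 + Integral(C2*airyai(35^(1/3)*c) + C3*airybi(35^(1/3)*c), c)


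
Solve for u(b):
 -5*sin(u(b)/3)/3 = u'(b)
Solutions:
 5*b/3 + 3*log(cos(u(b)/3) - 1)/2 - 3*log(cos(u(b)/3) + 1)/2 = C1


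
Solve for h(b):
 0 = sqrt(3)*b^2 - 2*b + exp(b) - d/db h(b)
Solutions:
 h(b) = C1 + sqrt(3)*b^3/3 - b^2 + exp(b)


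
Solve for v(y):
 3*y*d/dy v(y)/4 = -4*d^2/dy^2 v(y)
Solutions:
 v(y) = C1 + C2*erf(sqrt(6)*y/8)


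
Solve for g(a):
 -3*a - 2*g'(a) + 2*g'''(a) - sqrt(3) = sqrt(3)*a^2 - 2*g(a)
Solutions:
 g(a) = C1*exp(6^(1/3)*a*(2*3^(1/3)/(sqrt(69) + 9)^(1/3) + 2^(1/3)*(sqrt(69) + 9)^(1/3))/12)*sin(2^(1/3)*3^(1/6)*a*(-2^(1/3)*3^(2/3)*(sqrt(69) + 9)^(1/3) + 6/(sqrt(69) + 9)^(1/3))/12) + C2*exp(6^(1/3)*a*(2*3^(1/3)/(sqrt(69) + 9)^(1/3) + 2^(1/3)*(sqrt(69) + 9)^(1/3))/12)*cos(2^(1/3)*3^(1/6)*a*(-2^(1/3)*3^(2/3)*(sqrt(69) + 9)^(1/3) + 6/(sqrt(69) + 9)^(1/3))/12) + C3*exp(-6^(1/3)*a*(2*3^(1/3)/(sqrt(69) + 9)^(1/3) + 2^(1/3)*(sqrt(69) + 9)^(1/3))/6) + sqrt(3)*a^2/2 + 3*a/2 + sqrt(3)*a + 3/2 + 3*sqrt(3)/2


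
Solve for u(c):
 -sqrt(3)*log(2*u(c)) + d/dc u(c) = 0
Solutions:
 -sqrt(3)*Integral(1/(log(_y) + log(2)), (_y, u(c)))/3 = C1 - c


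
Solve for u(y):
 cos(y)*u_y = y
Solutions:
 u(y) = C1 + Integral(y/cos(y), y)


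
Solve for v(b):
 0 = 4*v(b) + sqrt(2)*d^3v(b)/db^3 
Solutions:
 v(b) = C3*exp(-sqrt(2)*b) + (C1*sin(sqrt(6)*b/2) + C2*cos(sqrt(6)*b/2))*exp(sqrt(2)*b/2)


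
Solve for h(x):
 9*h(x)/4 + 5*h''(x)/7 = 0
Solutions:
 h(x) = C1*sin(3*sqrt(35)*x/10) + C2*cos(3*sqrt(35)*x/10)


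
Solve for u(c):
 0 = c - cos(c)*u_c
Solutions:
 u(c) = C1 + Integral(c/cos(c), c)


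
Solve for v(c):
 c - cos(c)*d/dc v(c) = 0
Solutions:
 v(c) = C1 + Integral(c/cos(c), c)


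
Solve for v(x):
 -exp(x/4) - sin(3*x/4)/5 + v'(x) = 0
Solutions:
 v(x) = C1 + 4*exp(x/4) - 4*cos(3*x/4)/15


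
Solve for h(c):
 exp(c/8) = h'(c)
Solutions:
 h(c) = C1 + 8*exp(c/8)


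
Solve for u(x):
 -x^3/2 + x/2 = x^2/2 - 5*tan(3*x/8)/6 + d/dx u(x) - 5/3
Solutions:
 u(x) = C1 - x^4/8 - x^3/6 + x^2/4 + 5*x/3 - 20*log(cos(3*x/8))/9


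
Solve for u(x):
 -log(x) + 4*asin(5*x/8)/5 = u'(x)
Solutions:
 u(x) = C1 - x*log(x) + 4*x*asin(5*x/8)/5 + x + 4*sqrt(64 - 25*x^2)/25


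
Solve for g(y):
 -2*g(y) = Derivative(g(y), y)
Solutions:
 g(y) = C1*exp(-2*y)


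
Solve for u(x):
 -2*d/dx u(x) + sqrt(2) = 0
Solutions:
 u(x) = C1 + sqrt(2)*x/2


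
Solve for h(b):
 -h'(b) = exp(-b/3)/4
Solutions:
 h(b) = C1 + 3*exp(-b/3)/4


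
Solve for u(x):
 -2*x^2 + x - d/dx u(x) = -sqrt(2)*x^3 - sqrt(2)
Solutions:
 u(x) = C1 + sqrt(2)*x^4/4 - 2*x^3/3 + x^2/2 + sqrt(2)*x


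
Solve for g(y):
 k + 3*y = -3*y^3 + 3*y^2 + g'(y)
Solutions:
 g(y) = C1 + k*y + 3*y^4/4 - y^3 + 3*y^2/2


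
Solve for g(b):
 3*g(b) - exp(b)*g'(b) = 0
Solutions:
 g(b) = C1*exp(-3*exp(-b))


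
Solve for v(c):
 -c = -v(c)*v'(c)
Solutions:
 v(c) = -sqrt(C1 + c^2)
 v(c) = sqrt(C1 + c^2)


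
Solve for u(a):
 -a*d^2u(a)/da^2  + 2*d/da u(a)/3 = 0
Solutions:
 u(a) = C1 + C2*a^(5/3)


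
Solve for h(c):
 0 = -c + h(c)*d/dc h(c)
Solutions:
 h(c) = -sqrt(C1 + c^2)
 h(c) = sqrt(C1 + c^2)


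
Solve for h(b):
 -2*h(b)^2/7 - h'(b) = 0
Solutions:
 h(b) = 7/(C1 + 2*b)


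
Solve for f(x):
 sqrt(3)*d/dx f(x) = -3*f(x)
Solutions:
 f(x) = C1*exp(-sqrt(3)*x)


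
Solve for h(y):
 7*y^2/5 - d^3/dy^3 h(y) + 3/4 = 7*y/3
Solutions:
 h(y) = C1 + C2*y + C3*y^2 + 7*y^5/300 - 7*y^4/72 + y^3/8


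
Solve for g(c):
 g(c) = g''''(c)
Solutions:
 g(c) = C1*exp(-c) + C2*exp(c) + C3*sin(c) + C4*cos(c)


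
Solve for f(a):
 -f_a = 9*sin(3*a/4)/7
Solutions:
 f(a) = C1 + 12*cos(3*a/4)/7


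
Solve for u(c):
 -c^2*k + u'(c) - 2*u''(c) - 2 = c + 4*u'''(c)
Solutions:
 u(c) = C1 + C2*exp(c*(-1 + sqrt(5))/4) + C3*exp(-c*(1 + sqrt(5))/4) + c^3*k/3 + 2*c^2*k + c^2/2 + 16*c*k + 4*c


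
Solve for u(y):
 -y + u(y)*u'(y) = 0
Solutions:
 u(y) = -sqrt(C1 + y^2)
 u(y) = sqrt(C1 + y^2)


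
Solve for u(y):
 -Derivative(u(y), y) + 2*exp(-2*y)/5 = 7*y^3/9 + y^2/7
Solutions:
 u(y) = C1 - 7*y^4/36 - y^3/21 - exp(-2*y)/5


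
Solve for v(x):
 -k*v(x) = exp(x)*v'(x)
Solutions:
 v(x) = C1*exp(k*exp(-x))


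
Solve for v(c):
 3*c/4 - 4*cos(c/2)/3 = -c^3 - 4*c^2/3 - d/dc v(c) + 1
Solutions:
 v(c) = C1 - c^4/4 - 4*c^3/9 - 3*c^2/8 + c + 8*sin(c/2)/3


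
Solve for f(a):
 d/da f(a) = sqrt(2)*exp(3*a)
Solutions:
 f(a) = C1 + sqrt(2)*exp(3*a)/3


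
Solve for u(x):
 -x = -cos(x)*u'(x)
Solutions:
 u(x) = C1 + Integral(x/cos(x), x)


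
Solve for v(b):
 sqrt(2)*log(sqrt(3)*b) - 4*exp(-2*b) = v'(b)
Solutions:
 v(b) = C1 + sqrt(2)*b*log(b) + sqrt(2)*b*(-1 + log(3)/2) + 2*exp(-2*b)


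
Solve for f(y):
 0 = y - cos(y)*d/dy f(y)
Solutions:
 f(y) = C1 + Integral(y/cos(y), y)


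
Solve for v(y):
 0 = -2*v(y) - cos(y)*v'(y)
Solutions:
 v(y) = C1*(sin(y) - 1)/(sin(y) + 1)


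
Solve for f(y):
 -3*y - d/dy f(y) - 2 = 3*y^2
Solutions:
 f(y) = C1 - y^3 - 3*y^2/2 - 2*y


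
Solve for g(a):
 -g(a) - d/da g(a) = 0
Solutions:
 g(a) = C1*exp(-a)


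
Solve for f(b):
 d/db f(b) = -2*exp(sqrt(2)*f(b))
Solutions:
 f(b) = sqrt(2)*(2*log(1/(C1 + 2*b)) - log(2))/4


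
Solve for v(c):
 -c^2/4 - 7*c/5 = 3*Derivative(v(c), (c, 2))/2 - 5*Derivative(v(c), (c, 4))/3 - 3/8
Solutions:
 v(c) = C1 + C2*c + C3*exp(-3*sqrt(10)*c/10) + C4*exp(3*sqrt(10)*c/10) - c^4/72 - 7*c^3/45 - 13*c^2/216


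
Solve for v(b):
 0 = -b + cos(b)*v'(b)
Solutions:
 v(b) = C1 + Integral(b/cos(b), b)


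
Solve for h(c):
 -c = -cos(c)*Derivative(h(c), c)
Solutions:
 h(c) = C1 + Integral(c/cos(c), c)


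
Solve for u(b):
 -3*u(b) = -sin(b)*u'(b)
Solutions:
 u(b) = C1*(cos(b) - 1)^(3/2)/(cos(b) + 1)^(3/2)


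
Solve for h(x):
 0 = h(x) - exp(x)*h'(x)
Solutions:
 h(x) = C1*exp(-exp(-x))


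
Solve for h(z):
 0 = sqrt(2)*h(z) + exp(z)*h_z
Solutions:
 h(z) = C1*exp(sqrt(2)*exp(-z))


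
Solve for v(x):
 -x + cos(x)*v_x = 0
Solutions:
 v(x) = C1 + Integral(x/cos(x), x)


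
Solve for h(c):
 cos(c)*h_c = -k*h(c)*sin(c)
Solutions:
 h(c) = C1*exp(k*log(cos(c)))


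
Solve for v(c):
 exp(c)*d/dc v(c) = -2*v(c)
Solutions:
 v(c) = C1*exp(2*exp(-c))


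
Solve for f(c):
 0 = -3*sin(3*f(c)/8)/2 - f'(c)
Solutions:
 3*c/2 + 4*log(cos(3*f(c)/8) - 1)/3 - 4*log(cos(3*f(c)/8) + 1)/3 = C1


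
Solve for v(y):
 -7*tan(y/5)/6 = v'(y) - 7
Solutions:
 v(y) = C1 + 7*y + 35*log(cos(y/5))/6


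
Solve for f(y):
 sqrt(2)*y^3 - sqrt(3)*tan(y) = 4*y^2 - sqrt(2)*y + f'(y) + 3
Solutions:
 f(y) = C1 + sqrt(2)*y^4/4 - 4*y^3/3 + sqrt(2)*y^2/2 - 3*y + sqrt(3)*log(cos(y))


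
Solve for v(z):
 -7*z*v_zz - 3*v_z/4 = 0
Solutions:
 v(z) = C1 + C2*z^(25/28)


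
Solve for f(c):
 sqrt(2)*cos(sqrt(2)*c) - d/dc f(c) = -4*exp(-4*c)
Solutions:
 f(c) = C1 + sin(sqrt(2)*c) - exp(-4*c)


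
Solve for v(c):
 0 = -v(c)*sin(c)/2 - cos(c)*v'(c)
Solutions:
 v(c) = C1*sqrt(cos(c))


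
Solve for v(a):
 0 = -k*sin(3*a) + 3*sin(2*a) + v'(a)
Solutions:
 v(a) = C1 - k*cos(3*a)/3 + 3*cos(2*a)/2


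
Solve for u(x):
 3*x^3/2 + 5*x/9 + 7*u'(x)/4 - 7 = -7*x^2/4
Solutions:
 u(x) = C1 - 3*x^4/14 - x^3/3 - 10*x^2/63 + 4*x


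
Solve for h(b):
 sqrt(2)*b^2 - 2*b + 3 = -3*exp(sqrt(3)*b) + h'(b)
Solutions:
 h(b) = C1 + sqrt(2)*b^3/3 - b^2 + 3*b + sqrt(3)*exp(sqrt(3)*b)


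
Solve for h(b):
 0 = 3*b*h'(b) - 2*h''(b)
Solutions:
 h(b) = C1 + C2*erfi(sqrt(3)*b/2)


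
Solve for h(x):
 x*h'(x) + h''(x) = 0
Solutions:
 h(x) = C1 + C2*erf(sqrt(2)*x/2)


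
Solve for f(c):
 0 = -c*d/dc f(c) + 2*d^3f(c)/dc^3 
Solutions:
 f(c) = C1 + Integral(C2*airyai(2^(2/3)*c/2) + C3*airybi(2^(2/3)*c/2), c)


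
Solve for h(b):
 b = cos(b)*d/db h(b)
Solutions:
 h(b) = C1 + Integral(b/cos(b), b)


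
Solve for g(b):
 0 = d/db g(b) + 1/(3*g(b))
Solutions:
 g(b) = -sqrt(C1 - 6*b)/3
 g(b) = sqrt(C1 - 6*b)/3


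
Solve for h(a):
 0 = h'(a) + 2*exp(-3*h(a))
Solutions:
 h(a) = log(C1 - 6*a)/3
 h(a) = log((-3^(1/3) - 3^(5/6)*I)*(C1 - 2*a)^(1/3)/2)
 h(a) = log((-3^(1/3) + 3^(5/6)*I)*(C1 - 2*a)^(1/3)/2)


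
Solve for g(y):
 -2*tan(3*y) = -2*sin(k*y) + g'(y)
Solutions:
 g(y) = C1 + 2*Piecewise((-cos(k*y)/k, Ne(k, 0)), (0, True)) + 2*log(cos(3*y))/3


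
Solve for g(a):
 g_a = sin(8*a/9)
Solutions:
 g(a) = C1 - 9*cos(8*a/9)/8


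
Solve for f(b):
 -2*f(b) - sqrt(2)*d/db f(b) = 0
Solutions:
 f(b) = C1*exp(-sqrt(2)*b)


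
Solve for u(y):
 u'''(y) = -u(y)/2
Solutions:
 u(y) = C3*exp(-2^(2/3)*y/2) + (C1*sin(2^(2/3)*sqrt(3)*y/4) + C2*cos(2^(2/3)*sqrt(3)*y/4))*exp(2^(2/3)*y/4)


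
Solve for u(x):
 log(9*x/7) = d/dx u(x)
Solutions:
 u(x) = C1 + x*log(x) - x + x*log(9/7)


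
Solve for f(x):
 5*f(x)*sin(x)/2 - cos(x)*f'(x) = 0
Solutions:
 f(x) = C1/cos(x)^(5/2)


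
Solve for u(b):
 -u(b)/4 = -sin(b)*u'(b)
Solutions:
 u(b) = C1*(cos(b) - 1)^(1/8)/(cos(b) + 1)^(1/8)


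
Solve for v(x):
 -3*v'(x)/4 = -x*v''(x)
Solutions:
 v(x) = C1 + C2*x^(7/4)


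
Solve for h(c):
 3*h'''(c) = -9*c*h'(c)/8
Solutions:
 h(c) = C1 + Integral(C2*airyai(-3^(1/3)*c/2) + C3*airybi(-3^(1/3)*c/2), c)


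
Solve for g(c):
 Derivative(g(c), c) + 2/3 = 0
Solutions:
 g(c) = C1 - 2*c/3


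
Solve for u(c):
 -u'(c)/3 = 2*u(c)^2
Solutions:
 u(c) = 1/(C1 + 6*c)


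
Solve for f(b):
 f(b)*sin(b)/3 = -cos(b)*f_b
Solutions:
 f(b) = C1*cos(b)^(1/3)


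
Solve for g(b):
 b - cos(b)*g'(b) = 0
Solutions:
 g(b) = C1 + Integral(b/cos(b), b)


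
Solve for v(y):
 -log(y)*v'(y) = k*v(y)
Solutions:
 v(y) = C1*exp(-k*li(y))


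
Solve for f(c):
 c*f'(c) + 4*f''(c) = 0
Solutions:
 f(c) = C1 + C2*erf(sqrt(2)*c/4)


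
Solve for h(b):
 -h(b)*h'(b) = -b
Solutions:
 h(b) = -sqrt(C1 + b^2)
 h(b) = sqrt(C1 + b^2)


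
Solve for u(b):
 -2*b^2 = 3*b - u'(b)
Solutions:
 u(b) = C1 + 2*b^3/3 + 3*b^2/2


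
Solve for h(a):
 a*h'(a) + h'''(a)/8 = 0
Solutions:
 h(a) = C1 + Integral(C2*airyai(-2*a) + C3*airybi(-2*a), a)


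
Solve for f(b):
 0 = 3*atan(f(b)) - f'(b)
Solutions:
 Integral(1/atan(_y), (_y, f(b))) = C1 + 3*b


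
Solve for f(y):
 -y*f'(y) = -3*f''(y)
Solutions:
 f(y) = C1 + C2*erfi(sqrt(6)*y/6)


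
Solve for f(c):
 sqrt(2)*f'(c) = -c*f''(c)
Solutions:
 f(c) = C1 + C2*c^(1 - sqrt(2))


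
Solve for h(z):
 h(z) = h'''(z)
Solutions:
 h(z) = C3*exp(z) + (C1*sin(sqrt(3)*z/2) + C2*cos(sqrt(3)*z/2))*exp(-z/2)


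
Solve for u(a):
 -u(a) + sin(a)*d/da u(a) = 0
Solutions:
 u(a) = C1*sqrt(cos(a) - 1)/sqrt(cos(a) + 1)


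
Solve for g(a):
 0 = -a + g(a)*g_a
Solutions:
 g(a) = -sqrt(C1 + a^2)
 g(a) = sqrt(C1 + a^2)


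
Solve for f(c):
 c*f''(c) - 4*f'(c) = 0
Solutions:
 f(c) = C1 + C2*c^5


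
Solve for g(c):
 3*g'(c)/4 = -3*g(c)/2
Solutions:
 g(c) = C1*exp(-2*c)


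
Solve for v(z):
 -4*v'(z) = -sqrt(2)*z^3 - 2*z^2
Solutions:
 v(z) = C1 + sqrt(2)*z^4/16 + z^3/6


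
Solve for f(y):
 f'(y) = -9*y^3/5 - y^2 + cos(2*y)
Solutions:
 f(y) = C1 - 9*y^4/20 - y^3/3 + sin(2*y)/2


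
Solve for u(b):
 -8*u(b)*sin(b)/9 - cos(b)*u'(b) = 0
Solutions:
 u(b) = C1*cos(b)^(8/9)


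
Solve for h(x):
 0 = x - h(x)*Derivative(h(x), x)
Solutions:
 h(x) = -sqrt(C1 + x^2)
 h(x) = sqrt(C1 + x^2)


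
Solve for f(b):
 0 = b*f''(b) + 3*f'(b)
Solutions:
 f(b) = C1 + C2/b^2


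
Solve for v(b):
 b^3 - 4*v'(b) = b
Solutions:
 v(b) = C1 + b^4/16 - b^2/8


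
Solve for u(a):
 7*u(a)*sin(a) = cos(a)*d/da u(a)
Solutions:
 u(a) = C1/cos(a)^7


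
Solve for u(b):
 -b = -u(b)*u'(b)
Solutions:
 u(b) = -sqrt(C1 + b^2)
 u(b) = sqrt(C1 + b^2)


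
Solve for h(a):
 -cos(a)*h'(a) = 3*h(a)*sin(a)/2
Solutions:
 h(a) = C1*cos(a)^(3/2)


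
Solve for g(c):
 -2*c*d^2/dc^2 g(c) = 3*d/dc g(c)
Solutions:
 g(c) = C1 + C2/sqrt(c)


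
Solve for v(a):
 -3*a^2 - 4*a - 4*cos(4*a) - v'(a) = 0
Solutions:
 v(a) = C1 - a^3 - 2*a^2 - sin(4*a)


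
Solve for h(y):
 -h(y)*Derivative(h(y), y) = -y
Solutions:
 h(y) = -sqrt(C1 + y^2)
 h(y) = sqrt(C1 + y^2)


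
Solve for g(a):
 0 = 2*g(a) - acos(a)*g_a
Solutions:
 g(a) = C1*exp(2*Integral(1/acos(a), a))


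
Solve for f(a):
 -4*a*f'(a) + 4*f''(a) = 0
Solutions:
 f(a) = C1 + C2*erfi(sqrt(2)*a/2)


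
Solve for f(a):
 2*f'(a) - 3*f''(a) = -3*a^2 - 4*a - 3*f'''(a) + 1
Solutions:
 f(a) = C1 - a^3/2 - 13*a^2/4 - 19*a/4 + (C2*sin(sqrt(15)*a/6) + C3*cos(sqrt(15)*a/6))*exp(a/2)


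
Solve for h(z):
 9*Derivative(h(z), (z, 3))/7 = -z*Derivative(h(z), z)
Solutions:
 h(z) = C1 + Integral(C2*airyai(-21^(1/3)*z/3) + C3*airybi(-21^(1/3)*z/3), z)


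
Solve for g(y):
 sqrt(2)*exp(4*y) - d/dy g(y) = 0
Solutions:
 g(y) = C1 + sqrt(2)*exp(4*y)/4


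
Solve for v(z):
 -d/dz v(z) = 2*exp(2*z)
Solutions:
 v(z) = C1 - exp(2*z)


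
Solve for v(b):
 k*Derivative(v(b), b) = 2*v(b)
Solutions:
 v(b) = C1*exp(2*b/k)


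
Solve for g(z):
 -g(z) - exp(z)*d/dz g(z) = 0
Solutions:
 g(z) = C1*exp(exp(-z))


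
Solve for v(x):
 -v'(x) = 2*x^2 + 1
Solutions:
 v(x) = C1 - 2*x^3/3 - x


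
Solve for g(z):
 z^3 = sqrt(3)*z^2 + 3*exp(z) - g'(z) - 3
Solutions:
 g(z) = C1 - z^4/4 + sqrt(3)*z^3/3 - 3*z + 3*exp(z)


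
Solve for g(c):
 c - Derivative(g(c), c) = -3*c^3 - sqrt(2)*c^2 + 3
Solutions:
 g(c) = C1 + 3*c^4/4 + sqrt(2)*c^3/3 + c^2/2 - 3*c


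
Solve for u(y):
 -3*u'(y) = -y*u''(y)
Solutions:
 u(y) = C1 + C2*y^4


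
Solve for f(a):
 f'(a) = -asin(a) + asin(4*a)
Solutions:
 f(a) = C1 - a*asin(a) + a*asin(4*a) + sqrt(1 - 16*a^2)/4 - sqrt(1 - a^2)


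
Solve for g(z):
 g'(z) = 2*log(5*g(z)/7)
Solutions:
 -Integral(1/(log(_y) - log(7) + log(5)), (_y, g(z)))/2 = C1 - z


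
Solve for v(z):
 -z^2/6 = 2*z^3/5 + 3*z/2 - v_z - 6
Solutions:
 v(z) = C1 + z^4/10 + z^3/18 + 3*z^2/4 - 6*z


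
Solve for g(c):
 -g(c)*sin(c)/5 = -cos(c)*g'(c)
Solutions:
 g(c) = C1/cos(c)^(1/5)


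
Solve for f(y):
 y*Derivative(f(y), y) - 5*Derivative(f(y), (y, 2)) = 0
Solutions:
 f(y) = C1 + C2*erfi(sqrt(10)*y/10)


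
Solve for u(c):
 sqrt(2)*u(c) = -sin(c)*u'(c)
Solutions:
 u(c) = C1*(cos(c) + 1)^(sqrt(2)/2)/(cos(c) - 1)^(sqrt(2)/2)


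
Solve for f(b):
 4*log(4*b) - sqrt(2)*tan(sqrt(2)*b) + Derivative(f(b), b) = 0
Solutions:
 f(b) = C1 - 4*b*log(b) - 8*b*log(2) + 4*b - log(cos(sqrt(2)*b))


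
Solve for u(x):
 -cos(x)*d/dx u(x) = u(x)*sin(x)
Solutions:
 u(x) = C1*cos(x)


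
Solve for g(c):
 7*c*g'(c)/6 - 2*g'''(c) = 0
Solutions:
 g(c) = C1 + Integral(C2*airyai(126^(1/3)*c/6) + C3*airybi(126^(1/3)*c/6), c)


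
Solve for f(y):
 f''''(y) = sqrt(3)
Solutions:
 f(y) = C1 + C2*y + C3*y^2 + C4*y^3 + sqrt(3)*y^4/24


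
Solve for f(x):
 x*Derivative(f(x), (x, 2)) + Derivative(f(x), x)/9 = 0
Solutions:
 f(x) = C1 + C2*x^(8/9)


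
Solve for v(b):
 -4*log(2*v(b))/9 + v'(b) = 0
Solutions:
 -9*Integral(1/(log(_y) + log(2)), (_y, v(b)))/4 = C1 - b


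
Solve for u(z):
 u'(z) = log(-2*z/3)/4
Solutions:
 u(z) = C1 + z*log(-z)/4 + z*(-log(3) - 1 + log(2))/4


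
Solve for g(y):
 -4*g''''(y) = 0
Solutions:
 g(y) = C1 + C2*y + C3*y^2 + C4*y^3


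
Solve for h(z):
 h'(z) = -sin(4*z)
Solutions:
 h(z) = C1 + cos(4*z)/4


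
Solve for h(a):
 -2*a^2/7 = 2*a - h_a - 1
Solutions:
 h(a) = C1 + 2*a^3/21 + a^2 - a


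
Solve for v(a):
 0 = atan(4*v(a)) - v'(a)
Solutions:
 Integral(1/atan(4*_y), (_y, v(a))) = C1 + a


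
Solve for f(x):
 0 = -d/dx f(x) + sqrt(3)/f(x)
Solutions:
 f(x) = -sqrt(C1 + 2*sqrt(3)*x)
 f(x) = sqrt(C1 + 2*sqrt(3)*x)


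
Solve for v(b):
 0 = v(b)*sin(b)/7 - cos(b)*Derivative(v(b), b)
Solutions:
 v(b) = C1/cos(b)^(1/7)


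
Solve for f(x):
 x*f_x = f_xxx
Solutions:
 f(x) = C1 + Integral(C2*airyai(x) + C3*airybi(x), x)


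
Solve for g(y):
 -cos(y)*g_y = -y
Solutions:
 g(y) = C1 + Integral(y/cos(y), y)


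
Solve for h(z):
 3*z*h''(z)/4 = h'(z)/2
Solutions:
 h(z) = C1 + C2*z^(5/3)


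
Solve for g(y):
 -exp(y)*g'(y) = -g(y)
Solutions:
 g(y) = C1*exp(-exp(-y))


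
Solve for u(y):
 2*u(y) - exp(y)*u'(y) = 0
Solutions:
 u(y) = C1*exp(-2*exp(-y))


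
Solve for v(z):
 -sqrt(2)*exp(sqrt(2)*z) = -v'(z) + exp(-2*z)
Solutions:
 v(z) = C1 + exp(sqrt(2)*z) - exp(-2*z)/2


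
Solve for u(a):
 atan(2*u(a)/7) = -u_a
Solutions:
 Integral(1/atan(2*_y/7), (_y, u(a))) = C1 - a


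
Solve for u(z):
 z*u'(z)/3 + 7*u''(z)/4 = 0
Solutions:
 u(z) = C1 + C2*erf(sqrt(42)*z/21)


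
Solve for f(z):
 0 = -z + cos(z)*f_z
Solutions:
 f(z) = C1 + Integral(z/cos(z), z)


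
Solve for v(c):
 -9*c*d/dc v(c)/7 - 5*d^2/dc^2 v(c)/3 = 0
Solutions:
 v(c) = C1 + C2*erf(3*sqrt(210)*c/70)


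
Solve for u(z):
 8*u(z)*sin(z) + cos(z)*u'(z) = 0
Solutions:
 u(z) = C1*cos(z)^8


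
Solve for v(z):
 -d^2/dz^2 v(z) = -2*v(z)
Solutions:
 v(z) = C1*exp(-sqrt(2)*z) + C2*exp(sqrt(2)*z)


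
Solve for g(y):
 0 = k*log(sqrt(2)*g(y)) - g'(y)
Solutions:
 Integral(1/(2*log(_y) + log(2)), (_y, g(y))) = C1 + k*y/2


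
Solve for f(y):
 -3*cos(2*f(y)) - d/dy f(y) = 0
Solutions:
 f(y) = -asin((C1 + exp(12*y))/(C1 - exp(12*y)))/2 + pi/2
 f(y) = asin((C1 + exp(12*y))/(C1 - exp(12*y)))/2


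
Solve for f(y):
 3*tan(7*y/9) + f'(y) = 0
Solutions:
 f(y) = C1 + 27*log(cos(7*y/9))/7


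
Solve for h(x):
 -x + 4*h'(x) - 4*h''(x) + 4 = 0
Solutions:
 h(x) = C1 + C2*exp(x) + x^2/8 - 3*x/4


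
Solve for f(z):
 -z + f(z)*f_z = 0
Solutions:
 f(z) = -sqrt(C1 + z^2)
 f(z) = sqrt(C1 + z^2)


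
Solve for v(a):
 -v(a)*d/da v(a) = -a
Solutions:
 v(a) = -sqrt(C1 + a^2)
 v(a) = sqrt(C1 + a^2)


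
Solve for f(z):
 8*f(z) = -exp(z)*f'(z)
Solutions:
 f(z) = C1*exp(8*exp(-z))


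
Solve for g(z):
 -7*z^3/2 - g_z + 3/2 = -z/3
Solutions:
 g(z) = C1 - 7*z^4/8 + z^2/6 + 3*z/2


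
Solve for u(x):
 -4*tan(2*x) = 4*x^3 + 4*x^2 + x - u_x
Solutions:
 u(x) = C1 + x^4 + 4*x^3/3 + x^2/2 - 2*log(cos(2*x))


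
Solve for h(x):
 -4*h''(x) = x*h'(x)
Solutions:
 h(x) = C1 + C2*erf(sqrt(2)*x/4)


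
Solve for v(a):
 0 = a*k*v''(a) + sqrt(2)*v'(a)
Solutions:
 v(a) = C1 + a^(((re(k) - sqrt(2))*re(k) + im(k)^2)/(re(k)^2 + im(k)^2))*(C2*sin(sqrt(2)*log(a)*Abs(im(k))/(re(k)^2 + im(k)^2)) + C3*cos(sqrt(2)*log(a)*im(k)/(re(k)^2 + im(k)^2)))


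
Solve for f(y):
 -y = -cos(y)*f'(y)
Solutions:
 f(y) = C1 + Integral(y/cos(y), y)


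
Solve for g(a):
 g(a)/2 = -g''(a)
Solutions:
 g(a) = C1*sin(sqrt(2)*a/2) + C2*cos(sqrt(2)*a/2)


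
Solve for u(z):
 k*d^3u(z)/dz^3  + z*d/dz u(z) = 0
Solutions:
 u(z) = C1 + Integral(C2*airyai(z*(-1/k)^(1/3)) + C3*airybi(z*(-1/k)^(1/3)), z)


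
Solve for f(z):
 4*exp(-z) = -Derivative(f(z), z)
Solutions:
 f(z) = C1 + 4*exp(-z)


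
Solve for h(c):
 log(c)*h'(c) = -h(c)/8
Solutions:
 h(c) = C1*exp(-li(c)/8)


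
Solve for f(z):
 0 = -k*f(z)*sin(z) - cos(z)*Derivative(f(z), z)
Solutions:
 f(z) = C1*exp(k*log(cos(z)))


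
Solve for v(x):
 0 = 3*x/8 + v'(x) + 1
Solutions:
 v(x) = C1 - 3*x^2/16 - x


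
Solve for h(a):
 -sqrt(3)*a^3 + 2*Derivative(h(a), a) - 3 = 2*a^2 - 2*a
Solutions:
 h(a) = C1 + sqrt(3)*a^4/8 + a^3/3 - a^2/2 + 3*a/2


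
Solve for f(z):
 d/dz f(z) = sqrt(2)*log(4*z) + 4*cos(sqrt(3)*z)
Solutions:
 f(z) = C1 + sqrt(2)*z*(log(z) - 1) + 2*sqrt(2)*z*log(2) + 4*sqrt(3)*sin(sqrt(3)*z)/3


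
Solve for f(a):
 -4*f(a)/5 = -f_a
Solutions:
 f(a) = C1*exp(4*a/5)


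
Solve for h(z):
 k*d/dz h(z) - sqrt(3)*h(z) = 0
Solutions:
 h(z) = C1*exp(sqrt(3)*z/k)


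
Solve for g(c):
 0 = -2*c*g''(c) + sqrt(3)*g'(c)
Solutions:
 g(c) = C1 + C2*c^(sqrt(3)/2 + 1)


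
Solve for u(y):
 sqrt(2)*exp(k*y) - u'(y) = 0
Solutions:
 u(y) = C1 + sqrt(2)*exp(k*y)/k


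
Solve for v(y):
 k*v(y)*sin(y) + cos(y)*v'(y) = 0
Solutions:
 v(y) = C1*exp(k*log(cos(y)))


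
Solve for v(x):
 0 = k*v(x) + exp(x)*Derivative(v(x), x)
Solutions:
 v(x) = C1*exp(k*exp(-x))


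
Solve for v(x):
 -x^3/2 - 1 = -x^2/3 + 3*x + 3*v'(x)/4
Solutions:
 v(x) = C1 - x^4/6 + 4*x^3/27 - 2*x^2 - 4*x/3


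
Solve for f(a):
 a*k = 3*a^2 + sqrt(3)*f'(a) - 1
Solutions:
 f(a) = C1 - sqrt(3)*a^3/3 + sqrt(3)*a^2*k/6 + sqrt(3)*a/3


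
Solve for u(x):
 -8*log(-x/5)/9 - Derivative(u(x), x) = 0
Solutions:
 u(x) = C1 - 8*x*log(-x)/9 + 8*x*(1 + log(5))/9


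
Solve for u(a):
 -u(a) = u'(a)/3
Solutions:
 u(a) = C1*exp(-3*a)


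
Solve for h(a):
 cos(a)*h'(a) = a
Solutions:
 h(a) = C1 + Integral(a/cos(a), a)


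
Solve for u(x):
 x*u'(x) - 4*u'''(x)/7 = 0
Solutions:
 u(x) = C1 + Integral(C2*airyai(14^(1/3)*x/2) + C3*airybi(14^(1/3)*x/2), x)


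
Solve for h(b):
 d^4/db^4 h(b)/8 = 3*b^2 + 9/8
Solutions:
 h(b) = C1 + C2*b + C3*b^2 + C4*b^3 + b^6/15 + 3*b^4/8


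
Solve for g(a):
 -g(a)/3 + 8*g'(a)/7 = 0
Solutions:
 g(a) = C1*exp(7*a/24)


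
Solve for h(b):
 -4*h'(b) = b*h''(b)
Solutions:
 h(b) = C1 + C2/b^3


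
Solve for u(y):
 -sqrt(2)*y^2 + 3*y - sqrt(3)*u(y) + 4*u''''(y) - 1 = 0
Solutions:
 u(y) = C1*exp(-sqrt(2)*3^(1/8)*y/2) + C2*exp(sqrt(2)*3^(1/8)*y/2) + C3*sin(sqrt(2)*3^(1/8)*y/2) + C4*cos(sqrt(2)*3^(1/8)*y/2) - sqrt(6)*y^2/3 + sqrt(3)*y - sqrt(3)/3


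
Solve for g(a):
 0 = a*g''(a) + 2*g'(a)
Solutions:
 g(a) = C1 + C2/a


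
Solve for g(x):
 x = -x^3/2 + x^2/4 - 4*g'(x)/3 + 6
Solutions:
 g(x) = C1 - 3*x^4/32 + x^3/16 - 3*x^2/8 + 9*x/2


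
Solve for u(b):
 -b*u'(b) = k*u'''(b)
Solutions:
 u(b) = C1 + Integral(C2*airyai(b*(-1/k)^(1/3)) + C3*airybi(b*(-1/k)^(1/3)), b)


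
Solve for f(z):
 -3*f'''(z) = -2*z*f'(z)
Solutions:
 f(z) = C1 + Integral(C2*airyai(2^(1/3)*3^(2/3)*z/3) + C3*airybi(2^(1/3)*3^(2/3)*z/3), z)


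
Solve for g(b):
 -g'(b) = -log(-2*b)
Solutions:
 g(b) = C1 + b*log(-b) + b*(-1 + log(2))


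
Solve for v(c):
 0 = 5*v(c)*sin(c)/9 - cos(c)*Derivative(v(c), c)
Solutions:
 v(c) = C1/cos(c)^(5/9)


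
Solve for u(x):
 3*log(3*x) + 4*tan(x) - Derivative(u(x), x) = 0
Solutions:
 u(x) = C1 + 3*x*log(x) - 3*x + 3*x*log(3) - 4*log(cos(x))


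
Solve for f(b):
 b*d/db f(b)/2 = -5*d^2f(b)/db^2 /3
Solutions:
 f(b) = C1 + C2*erf(sqrt(15)*b/10)


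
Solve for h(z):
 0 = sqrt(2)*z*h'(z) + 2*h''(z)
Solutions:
 h(z) = C1 + C2*erf(2^(1/4)*z/2)


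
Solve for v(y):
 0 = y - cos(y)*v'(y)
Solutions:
 v(y) = C1 + Integral(y/cos(y), y)


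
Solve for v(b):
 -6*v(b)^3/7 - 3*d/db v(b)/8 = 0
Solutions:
 v(b) = -sqrt(14)*sqrt(-1/(C1 - 16*b))/2
 v(b) = sqrt(14)*sqrt(-1/(C1 - 16*b))/2


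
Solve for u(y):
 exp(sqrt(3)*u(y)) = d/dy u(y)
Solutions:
 u(y) = sqrt(3)*(2*log(-1/(C1 + y)) - log(3))/6


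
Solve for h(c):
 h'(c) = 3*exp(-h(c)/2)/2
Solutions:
 h(c) = 2*log(C1 + 3*c/4)


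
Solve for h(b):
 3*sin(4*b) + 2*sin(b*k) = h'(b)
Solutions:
 h(b) = C1 - 3*cos(4*b)/4 - 2*cos(b*k)/k


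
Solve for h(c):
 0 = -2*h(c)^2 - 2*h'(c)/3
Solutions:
 h(c) = 1/(C1 + 3*c)


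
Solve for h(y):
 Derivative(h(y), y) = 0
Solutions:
 h(y) = C1


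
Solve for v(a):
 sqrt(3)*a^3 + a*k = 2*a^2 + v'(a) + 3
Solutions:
 v(a) = C1 + sqrt(3)*a^4/4 - 2*a^3/3 + a^2*k/2 - 3*a


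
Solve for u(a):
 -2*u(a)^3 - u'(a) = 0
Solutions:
 u(a) = -sqrt(2)*sqrt(-1/(C1 - 2*a))/2
 u(a) = sqrt(2)*sqrt(-1/(C1 - 2*a))/2


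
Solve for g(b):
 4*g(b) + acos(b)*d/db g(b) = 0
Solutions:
 g(b) = C1*exp(-4*Integral(1/acos(b), b))


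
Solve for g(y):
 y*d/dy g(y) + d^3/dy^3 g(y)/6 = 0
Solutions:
 g(y) = C1 + Integral(C2*airyai(-6^(1/3)*y) + C3*airybi(-6^(1/3)*y), y)


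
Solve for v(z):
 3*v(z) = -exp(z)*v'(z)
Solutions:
 v(z) = C1*exp(3*exp(-z))


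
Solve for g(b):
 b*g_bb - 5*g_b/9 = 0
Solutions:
 g(b) = C1 + C2*b^(14/9)


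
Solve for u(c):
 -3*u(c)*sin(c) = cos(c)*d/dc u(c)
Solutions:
 u(c) = C1*cos(c)^3


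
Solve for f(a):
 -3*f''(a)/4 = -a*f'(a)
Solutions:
 f(a) = C1 + C2*erfi(sqrt(6)*a/3)


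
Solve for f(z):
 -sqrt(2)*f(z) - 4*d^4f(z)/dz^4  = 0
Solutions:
 f(z) = (C1*sin(2^(1/8)*z/2) + C2*cos(2^(1/8)*z/2))*exp(-2^(1/8)*z/2) + (C3*sin(2^(1/8)*z/2) + C4*cos(2^(1/8)*z/2))*exp(2^(1/8)*z/2)


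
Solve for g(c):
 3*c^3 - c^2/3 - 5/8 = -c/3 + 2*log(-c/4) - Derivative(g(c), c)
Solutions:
 g(c) = C1 - 3*c^4/4 + c^3/9 - c^2/6 + 2*c*log(-c) + c*(-4*log(2) - 11/8)


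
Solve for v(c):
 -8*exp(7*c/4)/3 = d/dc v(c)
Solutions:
 v(c) = C1 - 32*exp(7*c/4)/21


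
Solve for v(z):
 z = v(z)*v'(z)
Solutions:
 v(z) = -sqrt(C1 + z^2)
 v(z) = sqrt(C1 + z^2)


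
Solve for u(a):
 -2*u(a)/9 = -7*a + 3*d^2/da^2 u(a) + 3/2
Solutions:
 u(a) = C1*sin(sqrt(6)*a/9) + C2*cos(sqrt(6)*a/9) + 63*a/2 - 27/4


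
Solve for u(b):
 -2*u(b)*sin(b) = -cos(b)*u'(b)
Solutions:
 u(b) = C1/cos(b)^2


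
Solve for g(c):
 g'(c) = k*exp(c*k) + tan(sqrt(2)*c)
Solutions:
 g(c) = C1 + k*Piecewise((exp(c*k)/k, Ne(k, 0)), (c, True)) - sqrt(2)*log(cos(sqrt(2)*c))/2


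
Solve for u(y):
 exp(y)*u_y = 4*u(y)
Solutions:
 u(y) = C1*exp(-4*exp(-y))


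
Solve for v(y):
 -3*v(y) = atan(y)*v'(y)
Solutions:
 v(y) = C1*exp(-3*Integral(1/atan(y), y))


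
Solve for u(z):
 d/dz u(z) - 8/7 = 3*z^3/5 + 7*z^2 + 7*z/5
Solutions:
 u(z) = C1 + 3*z^4/20 + 7*z^3/3 + 7*z^2/10 + 8*z/7


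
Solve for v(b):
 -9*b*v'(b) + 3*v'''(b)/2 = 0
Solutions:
 v(b) = C1 + Integral(C2*airyai(6^(1/3)*b) + C3*airybi(6^(1/3)*b), b)


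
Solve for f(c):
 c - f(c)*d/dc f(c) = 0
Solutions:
 f(c) = -sqrt(C1 + c^2)
 f(c) = sqrt(C1 + c^2)


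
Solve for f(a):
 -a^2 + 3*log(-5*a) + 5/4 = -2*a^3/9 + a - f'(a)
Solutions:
 f(a) = C1 - a^4/18 + a^3/3 + a^2/2 - 3*a*log(-a) + a*(7/4 - 3*log(5))


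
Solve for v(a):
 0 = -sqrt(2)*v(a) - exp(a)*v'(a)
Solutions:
 v(a) = C1*exp(sqrt(2)*exp(-a))


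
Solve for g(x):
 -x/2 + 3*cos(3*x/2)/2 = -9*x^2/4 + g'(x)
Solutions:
 g(x) = C1 + 3*x^3/4 - x^2/4 + sin(3*x/2)


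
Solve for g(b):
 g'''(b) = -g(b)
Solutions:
 g(b) = C3*exp(-b) + (C1*sin(sqrt(3)*b/2) + C2*cos(sqrt(3)*b/2))*exp(b/2)


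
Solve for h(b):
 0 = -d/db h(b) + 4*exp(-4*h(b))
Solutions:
 h(b) = log(-I*(C1 + 16*b)^(1/4))
 h(b) = log(I*(C1 + 16*b)^(1/4))
 h(b) = log(-(C1 + 16*b)^(1/4))
 h(b) = log(C1 + 16*b)/4


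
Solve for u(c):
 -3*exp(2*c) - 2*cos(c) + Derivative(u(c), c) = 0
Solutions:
 u(c) = C1 + 3*exp(2*c)/2 + 2*sin(c)


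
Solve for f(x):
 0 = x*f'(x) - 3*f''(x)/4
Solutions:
 f(x) = C1 + C2*erfi(sqrt(6)*x/3)


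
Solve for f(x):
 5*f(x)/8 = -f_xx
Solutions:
 f(x) = C1*sin(sqrt(10)*x/4) + C2*cos(sqrt(10)*x/4)


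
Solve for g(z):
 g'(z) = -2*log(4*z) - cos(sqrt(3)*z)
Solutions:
 g(z) = C1 - 2*z*log(z) - 4*z*log(2) + 2*z - sqrt(3)*sin(sqrt(3)*z)/3


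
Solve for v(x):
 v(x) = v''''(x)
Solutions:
 v(x) = C1*exp(-x) + C2*exp(x) + C3*sin(x) + C4*cos(x)


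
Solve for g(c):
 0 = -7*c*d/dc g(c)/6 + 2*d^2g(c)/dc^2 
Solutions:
 g(c) = C1 + C2*erfi(sqrt(42)*c/12)


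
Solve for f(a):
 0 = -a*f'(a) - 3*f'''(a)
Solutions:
 f(a) = C1 + Integral(C2*airyai(-3^(2/3)*a/3) + C3*airybi(-3^(2/3)*a/3), a)


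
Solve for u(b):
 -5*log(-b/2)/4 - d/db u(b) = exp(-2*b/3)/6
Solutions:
 u(b) = C1 - 5*b*log(-b)/4 + 5*b*(log(2) + 1)/4 + exp(-2*b/3)/4


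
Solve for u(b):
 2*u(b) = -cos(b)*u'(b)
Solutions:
 u(b) = C1*(sin(b) - 1)/(sin(b) + 1)


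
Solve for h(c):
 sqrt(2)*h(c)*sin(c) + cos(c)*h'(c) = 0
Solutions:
 h(c) = C1*cos(c)^(sqrt(2))


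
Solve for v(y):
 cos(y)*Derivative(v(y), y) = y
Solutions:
 v(y) = C1 + Integral(y/cos(y), y)


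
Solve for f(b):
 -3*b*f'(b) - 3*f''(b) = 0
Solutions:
 f(b) = C1 + C2*erf(sqrt(2)*b/2)


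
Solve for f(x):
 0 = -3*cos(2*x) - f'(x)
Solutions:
 f(x) = C1 - 3*sin(2*x)/2


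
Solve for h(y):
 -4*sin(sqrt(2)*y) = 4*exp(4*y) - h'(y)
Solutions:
 h(y) = C1 + exp(4*y) - 2*sqrt(2)*cos(sqrt(2)*y)


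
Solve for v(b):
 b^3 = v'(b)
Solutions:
 v(b) = C1 + b^4/4


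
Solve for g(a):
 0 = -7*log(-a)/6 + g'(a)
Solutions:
 g(a) = C1 + 7*a*log(-a)/6 - 7*a/6


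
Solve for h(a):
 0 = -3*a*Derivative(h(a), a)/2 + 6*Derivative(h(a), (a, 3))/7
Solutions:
 h(a) = C1 + Integral(C2*airyai(14^(1/3)*a/2) + C3*airybi(14^(1/3)*a/2), a)


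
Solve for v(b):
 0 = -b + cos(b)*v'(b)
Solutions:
 v(b) = C1 + Integral(b/cos(b), b)


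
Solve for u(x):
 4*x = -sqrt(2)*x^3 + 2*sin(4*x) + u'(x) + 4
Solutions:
 u(x) = C1 + sqrt(2)*x^4/4 + 2*x^2 - 4*x + cos(4*x)/2


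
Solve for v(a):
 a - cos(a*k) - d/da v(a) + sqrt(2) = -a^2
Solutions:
 v(a) = C1 + a^3/3 + a^2/2 + sqrt(2)*a - sin(a*k)/k


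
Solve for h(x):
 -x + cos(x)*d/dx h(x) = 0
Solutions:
 h(x) = C1 + Integral(x/cos(x), x)


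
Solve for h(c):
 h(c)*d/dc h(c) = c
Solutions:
 h(c) = -sqrt(C1 + c^2)
 h(c) = sqrt(C1 + c^2)


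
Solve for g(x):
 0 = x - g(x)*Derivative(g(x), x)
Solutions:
 g(x) = -sqrt(C1 + x^2)
 g(x) = sqrt(C1 + x^2)


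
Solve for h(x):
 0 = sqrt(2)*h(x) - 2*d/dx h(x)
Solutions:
 h(x) = C1*exp(sqrt(2)*x/2)


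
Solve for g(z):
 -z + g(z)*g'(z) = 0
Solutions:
 g(z) = -sqrt(C1 + z^2)
 g(z) = sqrt(C1 + z^2)


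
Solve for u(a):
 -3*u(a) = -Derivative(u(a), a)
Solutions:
 u(a) = C1*exp(3*a)


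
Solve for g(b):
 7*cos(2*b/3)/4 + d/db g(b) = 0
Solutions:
 g(b) = C1 - 21*sin(2*b/3)/8


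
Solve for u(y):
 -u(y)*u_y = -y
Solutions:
 u(y) = -sqrt(C1 + y^2)
 u(y) = sqrt(C1 + y^2)


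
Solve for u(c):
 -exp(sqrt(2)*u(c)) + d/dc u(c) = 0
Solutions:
 u(c) = sqrt(2)*(2*log(-1/(C1 + c)) - log(2))/4


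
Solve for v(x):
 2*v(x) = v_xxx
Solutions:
 v(x) = C3*exp(2^(1/3)*x) + (C1*sin(2^(1/3)*sqrt(3)*x/2) + C2*cos(2^(1/3)*sqrt(3)*x/2))*exp(-2^(1/3)*x/2)


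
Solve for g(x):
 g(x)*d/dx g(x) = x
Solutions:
 g(x) = -sqrt(C1 + x^2)
 g(x) = sqrt(C1 + x^2)


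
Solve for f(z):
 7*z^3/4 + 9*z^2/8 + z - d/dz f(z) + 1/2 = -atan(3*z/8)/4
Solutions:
 f(z) = C1 + 7*z^4/16 + 3*z^3/8 + z^2/2 + z*atan(3*z/8)/4 + z/2 - log(9*z^2 + 64)/3


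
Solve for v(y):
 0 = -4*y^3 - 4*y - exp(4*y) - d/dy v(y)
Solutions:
 v(y) = C1 - y^4 - 2*y^2 - exp(4*y)/4


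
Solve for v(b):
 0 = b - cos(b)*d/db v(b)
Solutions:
 v(b) = C1 + Integral(b/cos(b), b)


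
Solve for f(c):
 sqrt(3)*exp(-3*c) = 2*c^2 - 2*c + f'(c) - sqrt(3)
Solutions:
 f(c) = C1 - 2*c^3/3 + c^2 + sqrt(3)*c - sqrt(3)*exp(-3*c)/3


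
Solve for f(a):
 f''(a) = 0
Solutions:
 f(a) = C1 + C2*a


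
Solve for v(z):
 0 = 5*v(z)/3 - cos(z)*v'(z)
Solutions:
 v(z) = C1*(sin(z) + 1)^(5/6)/(sin(z) - 1)^(5/6)


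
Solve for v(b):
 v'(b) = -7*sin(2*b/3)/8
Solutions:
 v(b) = C1 + 21*cos(2*b/3)/16


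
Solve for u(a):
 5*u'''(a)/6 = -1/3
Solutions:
 u(a) = C1 + C2*a + C3*a^2 - a^3/15


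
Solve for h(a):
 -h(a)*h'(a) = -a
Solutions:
 h(a) = -sqrt(C1 + a^2)
 h(a) = sqrt(C1 + a^2)
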